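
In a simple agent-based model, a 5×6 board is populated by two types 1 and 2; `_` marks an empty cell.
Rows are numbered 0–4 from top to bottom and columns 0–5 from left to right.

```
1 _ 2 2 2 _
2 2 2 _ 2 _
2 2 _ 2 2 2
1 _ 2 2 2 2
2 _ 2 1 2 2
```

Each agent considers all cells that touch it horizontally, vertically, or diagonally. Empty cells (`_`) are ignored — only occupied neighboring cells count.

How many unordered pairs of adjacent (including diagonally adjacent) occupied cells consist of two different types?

10

Scan each occupied cell's neighbors to the right and below (and the two forward diagonals) so each pair is counted once.
From row 0: 2 unlike of 9 pairs (running 2/9).
From row 1: 0 unlike of 11 pairs (running 2/20).
From row 2: 2 unlike of 14 pairs (running 4/34).
From row 3: 4 unlike of 14 pairs (running 8/48).
From row 4: 2 unlike of 3 pairs (running 10/51).
Total adjacent occupied pairs: 51; unlike-type pairs: 10.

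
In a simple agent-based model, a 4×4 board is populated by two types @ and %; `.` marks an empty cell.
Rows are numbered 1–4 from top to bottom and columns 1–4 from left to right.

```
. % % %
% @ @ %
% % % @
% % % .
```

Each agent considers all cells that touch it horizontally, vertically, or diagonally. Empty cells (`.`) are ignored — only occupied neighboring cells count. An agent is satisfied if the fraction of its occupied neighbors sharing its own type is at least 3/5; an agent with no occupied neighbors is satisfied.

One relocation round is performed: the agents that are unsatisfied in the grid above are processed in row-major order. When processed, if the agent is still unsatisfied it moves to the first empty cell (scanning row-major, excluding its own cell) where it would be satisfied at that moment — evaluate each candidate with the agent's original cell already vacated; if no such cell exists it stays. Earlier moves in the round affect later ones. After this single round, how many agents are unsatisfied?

Initially unsatisfied (in order): (1,2), (2,2), (2,3), (3,3), (3,4).
  (1,2) → (4,4).
  (2,2): no empty cell satisfies it; stays.
  (2,3): no empty cell satisfies it; stays.
  (3,3): now satisfied by earlier moves; stays.
  (3,4): no empty cell satisfies it; stays.
Resulting grid:
. . % %
% @ @ %
% % % @
% % % %
Unsatisfied now: (1,3), (2,2), (2,3), (3,4).

4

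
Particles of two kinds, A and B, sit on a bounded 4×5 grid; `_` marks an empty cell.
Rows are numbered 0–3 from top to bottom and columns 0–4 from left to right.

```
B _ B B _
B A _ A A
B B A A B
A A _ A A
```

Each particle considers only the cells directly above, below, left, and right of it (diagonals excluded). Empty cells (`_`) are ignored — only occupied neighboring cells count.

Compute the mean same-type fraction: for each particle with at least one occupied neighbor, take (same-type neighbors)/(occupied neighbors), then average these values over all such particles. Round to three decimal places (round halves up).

0.563

Row 0: (0,0)B 1/1 · (0,2)B 1/1 · (0,3)B 1/2
Row 1: (1,0)B 2/3 · (1,1)A 0/2 · (1,3)A 2/3 · (1,4)A 1/2
Row 2: (2,0)B 2/3 · (2,1)B 1/4 · (2,2)A 1/2 · (2,3)A 3/4 · (2,4)B 0/3
Row 3: (3,0)A 1/2 · (3,1)A 1/2 · (3,3)A 2/2 · (3,4)A 1/2
Sum over 16 particles: 1/1 + 1/1 + 1/2 + 2/3 + 0/2 + 2/3 + 1/2 + 2/3 + 1/4 + 1/2 + 3/4 + 0/3 + 1/2 + 1/2 + 2/2 + 1/2 = 9; mean = 9 ÷ 16 = 9/16 = 0.5625 → 0.563.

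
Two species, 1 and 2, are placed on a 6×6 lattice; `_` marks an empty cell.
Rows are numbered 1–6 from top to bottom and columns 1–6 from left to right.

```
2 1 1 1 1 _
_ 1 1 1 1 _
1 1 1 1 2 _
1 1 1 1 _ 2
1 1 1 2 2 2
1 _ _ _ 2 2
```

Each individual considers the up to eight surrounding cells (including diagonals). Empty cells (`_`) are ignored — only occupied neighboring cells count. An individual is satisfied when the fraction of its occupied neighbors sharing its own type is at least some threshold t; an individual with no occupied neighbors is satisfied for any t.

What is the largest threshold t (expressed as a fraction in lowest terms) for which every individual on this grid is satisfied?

Row 1: (1,1)2 0/2 · (1,2)1 3/4 · (1,3)1 5/5 · (1,4)1 5/5 · (1,5)1 3/3
Row 2: (2,2)1 6/7 · (2,3)1 8/8 · (2,4)1 7/8 · (2,5)1 4/5
Row 3: (3,1)1 4/4 · (3,2)1 7/7 · (3,3)1 8/8 · (3,4)1 6/7 · (3,5)2 1/5
Row 4: (4,1)1 5/5 · (4,2)1 8/8 · (4,3)1 7/8 · (4,4)1 4/7 · (4,6)2 3/3
Row 5: (5,1)1 4/4 · (5,2)1 6/6 · (5,3)1 4/5 · (5,4)2 2/5 · (5,5)2 5/6 · (5,6)2 4/4
Row 6: (6,1)1 2/2 · (6,5)2 4/4 · (6,6)2 3/3
The smallest same-type fraction is 0/2 at (1,1), which reduces to 0/1. Any threshold above that leaves this individual unsatisfied.

0/1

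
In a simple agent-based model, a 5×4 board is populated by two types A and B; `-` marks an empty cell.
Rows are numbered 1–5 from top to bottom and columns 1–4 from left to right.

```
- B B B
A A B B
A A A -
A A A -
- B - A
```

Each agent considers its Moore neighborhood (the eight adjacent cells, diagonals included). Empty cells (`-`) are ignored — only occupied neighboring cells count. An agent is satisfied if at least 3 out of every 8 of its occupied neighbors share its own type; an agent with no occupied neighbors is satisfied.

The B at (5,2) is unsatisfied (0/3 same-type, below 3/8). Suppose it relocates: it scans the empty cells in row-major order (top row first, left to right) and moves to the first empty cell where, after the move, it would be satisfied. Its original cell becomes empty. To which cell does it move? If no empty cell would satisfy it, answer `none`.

Vacating (5,2). Empty cells in order:
  (1,1): 1/3 same-type → still unsatisfied.
  (3,4): 2/4 same-type → satisfied — stop here.

(3,4)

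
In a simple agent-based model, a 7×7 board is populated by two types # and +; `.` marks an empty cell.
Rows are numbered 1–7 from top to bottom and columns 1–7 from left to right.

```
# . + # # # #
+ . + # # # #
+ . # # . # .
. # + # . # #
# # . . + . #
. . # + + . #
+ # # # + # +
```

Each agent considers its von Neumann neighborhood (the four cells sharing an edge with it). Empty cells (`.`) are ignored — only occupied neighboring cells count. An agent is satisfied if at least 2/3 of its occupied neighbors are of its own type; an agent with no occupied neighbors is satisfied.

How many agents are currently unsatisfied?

17

Row 1: (1,1)# 0/1 ✗ · (1,3)+ 1/2 ✗ · (1,4)# 2/3 ✓ · (1,5)# 3/3 ✓ · (1,6)# 3/3 ✓ · (1,7)# 2/2 ✓
Row 2: (2,1)+ 1/2 ✗ · (2,3)+ 1/3 ✗ · (2,4)# 3/4 ✓ · (2,5)# 3/3 ✓ · (2,6)# 4/4 ✓ · (2,7)# 2/2 ✓
Row 3: (3,1)+ 1/1 ✓ · (3,3)# 1/3 ✗ · (3,4)# 3/3 ✓ · (3,6)# 2/2 ✓
Row 4: (4,2)# 1/2 ✗ · (4,3)+ 0/3 ✗ · (4,4)# 1/2 ✗ · (4,6)# 2/2 ✓ · (4,7)# 2/2 ✓
Row 5: (5,1)# 1/1 ✓ · (5,2)# 2/2 ✓ · (5,5)+ 1/1 ✓ · (5,7)# 2/2 ✓
Row 6: (6,3)# 1/2 ✗ · (6,4)+ 1/3 ✗ · (6,5)+ 3/3 ✓ · (6,7)# 1/2 ✗
Row 7: (7,1)+ 0/1 ✗ · (7,2)# 1/2 ✗ · (7,3)# 3/3 ✓ · (7,4)# 1/3 ✗ · (7,5)+ 1/3 ✗ · (7,6)# 0/2 ✗ · (7,7)+ 0/2 ✗
Unsatisfied: (1,1), (1,3), (2,1), (2,3), (3,3), (4,2), (4,3), (4,4), (6,3), (6,4), (6,7), (7,1), (7,2), (7,4), (7,5), (7,6), (7,7) — 17 in total.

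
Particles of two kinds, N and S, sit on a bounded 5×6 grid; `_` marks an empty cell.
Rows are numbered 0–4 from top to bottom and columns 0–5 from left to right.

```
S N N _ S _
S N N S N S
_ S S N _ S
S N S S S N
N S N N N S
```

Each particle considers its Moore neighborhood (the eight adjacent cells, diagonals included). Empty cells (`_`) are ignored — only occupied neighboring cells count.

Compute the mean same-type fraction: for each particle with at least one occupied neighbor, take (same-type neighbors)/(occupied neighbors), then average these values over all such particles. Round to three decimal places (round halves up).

(0,0)S 1/3
(0,1)N 3/5
(0,2)N 3/4
(0,4)S 2/3
(1,0)S 2/4
(1,1)N 3/7
(1,2)N 4/7
(1,3)S 2/6
(1,4)N 1/5
(1,5)S 2/3
(2,1)S 4/7
(2,2)S 4/8
(2,3)N 2/7
(2,5)S 2/4
(3,0)S 2/4
(3,1)N 2/7
(3,2)S 4/8
(3,3)S 3/7
(3,4)S 3/7
(3,5)N 1/4
(4,0)N 1/3
(4,1)S 2/5
(4,2)N 2/5
(4,3)N 2/5
(4,4)N 2/5
(4,5)S 1/3
Sum over 26 particles: 1/3 + 3/5 + 3/4 + 2/3 + 2/4 + 3/7 + 4/7 + 2/6 + 1/5 + 2/3 + 4/7 + 4/8 + 2/7 + 2/4 + 2/4 + 2/7 + 4/8 + 3/7 + 3/7 + 1/4 + 1/3 + 2/5 + 2/5 + 2/5 + 2/5 + 1/3 = 347/30; mean = 347/30 ÷ 26 = 347/780 = 0.444871… → 0.445.

0.445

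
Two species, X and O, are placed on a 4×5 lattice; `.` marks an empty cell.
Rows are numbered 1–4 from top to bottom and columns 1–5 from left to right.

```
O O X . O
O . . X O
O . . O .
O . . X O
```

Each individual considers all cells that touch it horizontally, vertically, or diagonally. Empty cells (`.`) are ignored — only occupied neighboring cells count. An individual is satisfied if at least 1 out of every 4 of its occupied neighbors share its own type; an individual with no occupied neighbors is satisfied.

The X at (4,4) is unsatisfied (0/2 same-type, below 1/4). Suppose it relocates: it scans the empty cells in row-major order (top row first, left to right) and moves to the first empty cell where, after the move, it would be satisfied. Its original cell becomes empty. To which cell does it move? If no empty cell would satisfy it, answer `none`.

(1,4)

Vacating (4,4). Empty cells in order:
  (1,4): 2/4 same-type → satisfied — stop here.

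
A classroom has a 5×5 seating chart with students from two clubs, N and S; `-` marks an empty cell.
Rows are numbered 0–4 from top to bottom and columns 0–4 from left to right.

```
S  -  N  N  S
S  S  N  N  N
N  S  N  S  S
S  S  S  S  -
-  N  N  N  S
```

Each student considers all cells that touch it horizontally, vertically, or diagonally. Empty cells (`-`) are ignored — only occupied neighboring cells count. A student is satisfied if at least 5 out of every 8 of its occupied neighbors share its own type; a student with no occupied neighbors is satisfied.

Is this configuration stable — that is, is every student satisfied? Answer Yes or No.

No

Row 0: (0,0)S 2/2 satisfied · (0,2)N 3/4 satisfied · (0,3)N 4/5 satisfied · (0,4)S 0/3 not
Row 1: (1,0)S 3/4 satisfied · (1,1)S 3/7 not · (1,2)N 4/7 not · (1,3)N 5/8 satisfied · (1,4)N 2/5 not
Row 2: (2,0)N 0/5 not · (2,1)S 5/8 satisfied · (2,2)N 2/8 not · (2,3)S 3/7 not · (2,4)S 2/4 not
Row 3: (3,0)S 2/4 not · (3,1)S 3/7 not · (3,2)S 4/8 not · (3,3)S 4/7 not
Row 4: (4,1)N 1/4 not · (4,2)N 2/5 not · (4,3)N 1/4 not · (4,4)S 1/2 not
For instance (0,4) has only 0/3 same-type neighbors, below 5/8.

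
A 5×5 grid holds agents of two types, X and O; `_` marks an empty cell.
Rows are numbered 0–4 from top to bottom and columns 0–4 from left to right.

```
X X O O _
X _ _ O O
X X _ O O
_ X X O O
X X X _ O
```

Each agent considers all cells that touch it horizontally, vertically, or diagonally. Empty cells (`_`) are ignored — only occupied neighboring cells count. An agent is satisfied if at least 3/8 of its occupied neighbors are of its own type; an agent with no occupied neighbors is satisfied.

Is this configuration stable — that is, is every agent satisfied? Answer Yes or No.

(0,0)X 2/2 satisfied
(0,1)X 2/3 satisfied
(0,2)O 2/3 satisfied
(0,3)O 3/3 satisfied
(1,0)X 4/4 satisfied
(1,3)O 5/5 satisfied
(1,4)O 4/4 satisfied
(2,0)X 3/3 satisfied
(2,1)X 4/4 satisfied
(2,3)O 5/6 satisfied
(2,4)O 5/5 satisfied
(3,1)X 6/6 satisfied
(3,2)X 4/6 satisfied
(3,3)O 4/6 satisfied
(3,4)O 4/4 satisfied
(4,0)X 2/2 satisfied
(4,1)X 4/4 satisfied
(4,2)X 3/4 satisfied
(4,4)O 2/2 satisfied
All meet the threshold, so the configuration is stable.

Yes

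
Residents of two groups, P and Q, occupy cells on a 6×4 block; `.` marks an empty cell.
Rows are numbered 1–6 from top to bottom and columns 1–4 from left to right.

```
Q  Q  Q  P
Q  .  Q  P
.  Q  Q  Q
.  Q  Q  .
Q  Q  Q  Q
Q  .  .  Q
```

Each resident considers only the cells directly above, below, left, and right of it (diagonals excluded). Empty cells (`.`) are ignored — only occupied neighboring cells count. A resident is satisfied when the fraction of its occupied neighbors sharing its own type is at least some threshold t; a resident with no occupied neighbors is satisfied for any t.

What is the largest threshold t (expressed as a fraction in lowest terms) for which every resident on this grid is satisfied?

(1,1)Q 2/2
(1,2)Q 2/2
(1,3)Q 2/3
(1,4)P 1/2
(2,1)Q 1/1
(2,3)Q 2/3
(2,4)P 1/3
(3,2)Q 2/2
(3,3)Q 4/4
(3,4)Q 1/2
(4,2)Q 3/3
(4,3)Q 3/3
(5,1)Q 2/2
(5,2)Q 3/3
(5,3)Q 3/3
(5,4)Q 2/2
(6,1)Q 1/1
(6,4)Q 1/1
The smallest same-type fraction is 1/3 at (2,4), which reduces to 1/3. Any threshold above that leaves this resident unsatisfied.

1/3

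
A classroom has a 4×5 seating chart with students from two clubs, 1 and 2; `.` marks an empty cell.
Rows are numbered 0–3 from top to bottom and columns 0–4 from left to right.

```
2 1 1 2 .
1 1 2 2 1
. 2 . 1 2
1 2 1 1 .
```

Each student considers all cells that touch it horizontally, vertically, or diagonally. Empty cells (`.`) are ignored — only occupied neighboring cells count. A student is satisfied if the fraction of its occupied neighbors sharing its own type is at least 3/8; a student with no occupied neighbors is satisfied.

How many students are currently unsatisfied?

6

(0,0)2 0/3 unhappy
(0,1)1 3/5 ok
(0,2)1 2/5 ok
(0,3)2 2/4 ok
(1,0)1 2/4 ok
(1,1)1 3/6 ok
(1,2)2 3/7 ok
(1,3)2 3/6 ok
(1,4)1 1/4 unhappy
(2,1)2 2/6 unhappy
(2,3)1 3/6 ok
(2,4)2 1/4 unhappy
(3,0)1 0/2 unhappy
(3,1)2 1/3 unhappy
(3,2)1 2/4 ok
(3,3)1 2/3 ok
Unsatisfied: (0,0), (1,4), (2,1), (2,4), (3,0), (3,1) — 6 in total.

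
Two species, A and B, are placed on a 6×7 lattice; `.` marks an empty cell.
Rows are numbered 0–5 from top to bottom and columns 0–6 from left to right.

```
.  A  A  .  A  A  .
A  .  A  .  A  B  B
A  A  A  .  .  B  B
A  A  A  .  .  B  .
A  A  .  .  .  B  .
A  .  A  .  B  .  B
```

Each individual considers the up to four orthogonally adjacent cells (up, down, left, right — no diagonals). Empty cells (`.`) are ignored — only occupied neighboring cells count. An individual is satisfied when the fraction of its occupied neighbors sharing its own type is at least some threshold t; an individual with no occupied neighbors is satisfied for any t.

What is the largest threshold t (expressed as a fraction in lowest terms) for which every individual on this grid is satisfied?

1/2

Row 0: (0,1)A 1/1 · (0,2)A 2/2 · (0,4)A 2/2 · (0,5)A 1/2
Row 1: (1,0)A 1/1 · (1,2)A 2/2 · (1,4)A 1/2 · (1,5)B 2/4 · (1,6)B 2/2
Row 2: (2,0)A 3/3 · (2,1)A 3/3 · (2,2)A 3/3 · (2,5)B 3/3 · (2,6)B 2/2
Row 3: (3,0)A 3/3 · (3,1)A 4/4 · (3,2)A 2/2 · (3,5)B 2/2
Row 4: (4,0)A 3/3 · (4,1)A 2/2 · (4,5)B 1/1
Row 5: (5,0)A 1/1 · (5,2)A — no occupied neighbors · (5,4)B — no occupied neighbors · (5,6)B — no occupied neighbors
The smallest same-type fraction is 1/2 at (0,5), which reduces to 1/2. Any threshold above that leaves this individual unsatisfied.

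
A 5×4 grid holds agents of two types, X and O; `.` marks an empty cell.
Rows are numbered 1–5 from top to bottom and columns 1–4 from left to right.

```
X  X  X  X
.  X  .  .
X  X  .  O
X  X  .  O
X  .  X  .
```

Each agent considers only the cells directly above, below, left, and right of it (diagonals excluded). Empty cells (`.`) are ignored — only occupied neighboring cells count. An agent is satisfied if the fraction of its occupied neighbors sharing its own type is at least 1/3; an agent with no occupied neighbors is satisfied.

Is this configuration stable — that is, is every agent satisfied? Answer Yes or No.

Yes

Row 1: (1,1)X 1/1 ok · (1,2)X 3/3 ok · (1,3)X 2/2 ok · (1,4)X 1/1 ok
Row 2: (2,2)X 2/2 ok
Row 3: (3,1)X 2/2 ok · (3,2)X 3/3 ok · (3,4)O 1/1 ok
Row 4: (4,1)X 3/3 ok · (4,2)X 2/2 ok · (4,4)O 1/1 ok
Row 5: (5,1)X 1/1 ok · (5,3)X 0/0 ok
All meet the threshold, so the configuration is stable.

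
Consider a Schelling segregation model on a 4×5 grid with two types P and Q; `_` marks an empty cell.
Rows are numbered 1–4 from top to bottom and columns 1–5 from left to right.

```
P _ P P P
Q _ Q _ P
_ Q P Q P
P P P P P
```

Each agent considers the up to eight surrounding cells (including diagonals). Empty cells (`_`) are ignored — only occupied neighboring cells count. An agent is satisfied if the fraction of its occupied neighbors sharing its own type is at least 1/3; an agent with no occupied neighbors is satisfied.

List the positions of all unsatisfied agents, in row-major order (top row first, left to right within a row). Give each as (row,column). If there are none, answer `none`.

Row 1: (1,1)P 0/1 not · (1,3)P 1/2 satisfied · (1,4)P 3/4 satisfied · (1,5)P 2/2 satisfied
Row 2: (2,1)Q 1/2 satisfied · (2,3)Q 2/5 satisfied · (2,5)P 3/4 satisfied
Row 3: (3,2)Q 2/6 satisfied · (3,3)P 3/6 satisfied · (3,4)Q 1/7 not · (3,5)P 3/4 satisfied
Row 4: (4,1)P 1/2 satisfied · (4,2)P 3/4 satisfied · (4,3)P 3/5 satisfied · (4,4)P 4/5 satisfied · (4,5)P 2/3 satisfied

(1,1), (3,4)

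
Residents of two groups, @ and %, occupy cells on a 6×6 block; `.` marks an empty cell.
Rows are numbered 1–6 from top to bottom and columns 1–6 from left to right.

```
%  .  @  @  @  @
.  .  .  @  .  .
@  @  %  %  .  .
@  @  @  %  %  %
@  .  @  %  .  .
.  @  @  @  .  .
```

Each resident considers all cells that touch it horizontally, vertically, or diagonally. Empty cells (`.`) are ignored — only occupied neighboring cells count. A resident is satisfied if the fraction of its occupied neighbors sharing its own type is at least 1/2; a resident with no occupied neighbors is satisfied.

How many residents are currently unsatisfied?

3

(1,1)% 0/0 satisfied
(1,3)@ 2/2 satisfied
(1,4)@ 3/3 satisfied
(1,5)@ 3/3 satisfied
(1,6)@ 1/1 satisfied
(2,4)@ 3/5 satisfied
(3,1)@ 3/3 satisfied
(3,2)@ 4/5 satisfied
(3,3)% 2/6 not
(3,4)% 3/5 satisfied
(4,1)@ 4/4 satisfied
(4,2)@ 6/7 satisfied
(4,3)@ 3/7 not
(4,4)% 4/6 satisfied
(4,5)% 4/4 satisfied
(4,6)% 1/1 satisfied
(5,1)@ 3/3 satisfied
(5,3)@ 5/7 satisfied
(5,4)% 2/6 not
(6,2)@ 3/3 satisfied
(6,3)@ 3/4 satisfied
(6,4)@ 2/3 satisfied
Unsatisfied: (3,3), (4,3), (5,4) — 3 in total.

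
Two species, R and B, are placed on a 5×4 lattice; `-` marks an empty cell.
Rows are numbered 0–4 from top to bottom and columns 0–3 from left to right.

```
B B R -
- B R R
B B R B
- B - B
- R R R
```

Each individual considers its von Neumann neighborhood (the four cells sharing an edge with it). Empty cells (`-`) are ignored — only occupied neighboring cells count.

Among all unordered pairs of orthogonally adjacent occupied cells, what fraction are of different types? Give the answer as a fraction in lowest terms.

Scan each occupied cell's neighbors to the right and below so each pair is counted once.
From row 0: 1 unlike of 4 pairs (running 1/4).
From row 1: 2 unlike of 5 pairs (running 3/9).
From row 2: 2 unlike of 5 pairs (running 5/14).
From row 3: 2 unlike of 2 pairs (running 7/16).
From row 4: 0 unlike of 2 pairs (running 7/18).
Total adjacent occupied pairs: 18; unlike-type pairs: 7.
7/18 is already in lowest terms.

7/18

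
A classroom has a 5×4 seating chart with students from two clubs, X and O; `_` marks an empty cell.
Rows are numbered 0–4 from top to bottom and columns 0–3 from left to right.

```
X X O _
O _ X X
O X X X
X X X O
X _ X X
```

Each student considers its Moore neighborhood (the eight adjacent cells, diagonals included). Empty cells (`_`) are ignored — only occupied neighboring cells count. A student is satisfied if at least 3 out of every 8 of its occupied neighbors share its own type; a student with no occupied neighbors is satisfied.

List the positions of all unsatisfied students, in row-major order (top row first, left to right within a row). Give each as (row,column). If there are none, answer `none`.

(0,2), (1,0), (2,0), (3,3)

(0,0)X 1/2 ✓
(0,1)X 2/4 ✓
(0,2)O 0/3 ✗
(1,0)O 1/4 ✗
(1,2)X 5/6 ✓
(1,3)X 3/4 ✓
(2,0)O 1/4 ✗
(2,1)X 5/7 ✓
(2,2)X 6/7 ✓
(2,3)X 4/5 ✓
(3,0)X 3/4 ✓
(3,1)X 6/7 ✓
(3,2)X 6/7 ✓
(3,3)O 0/5 ✗
(4,0)X 2/2 ✓
(4,2)X 3/4 ✓
(4,3)X 2/3 ✓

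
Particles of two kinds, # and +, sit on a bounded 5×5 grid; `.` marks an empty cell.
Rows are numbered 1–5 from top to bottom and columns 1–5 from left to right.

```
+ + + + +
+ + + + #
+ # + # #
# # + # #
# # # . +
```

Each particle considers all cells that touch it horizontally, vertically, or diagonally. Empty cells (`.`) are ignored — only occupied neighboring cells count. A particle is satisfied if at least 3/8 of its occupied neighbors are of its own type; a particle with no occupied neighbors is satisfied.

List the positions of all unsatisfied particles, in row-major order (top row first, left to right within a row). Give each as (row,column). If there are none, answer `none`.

(3,2), (4,3), (5,5)

Row 1: (1,1)+ 3/3 ok · (1,2)+ 5/5 ok · (1,3)+ 5/5 ok · (1,4)+ 4/5 ok · (1,5)+ 2/3 ok
Row 2: (2,1)+ 4/5 ok · (2,2)+ 7/8 ok · (2,3)+ 6/8 ok · (2,4)+ 5/8 ok · (2,5)# 2/5 ok
Row 3: (3,1)+ 2/5 ok · (3,2)# 2/8 unhappy · (3,3)+ 4/8 ok · (3,4)# 4/8 ok · (3,5)# 4/5 ok
Row 4: (4,1)# 4/5 ok · (4,2)# 5/8 ok · (4,3)+ 1/7 unhappy · (4,4)# 4/7 ok · (4,5)# 3/4 ok
Row 5: (5,1)# 3/3 ok · (5,2)# 4/5 ok · (5,3)# 3/4 ok · (5,5)+ 0/2 unhappy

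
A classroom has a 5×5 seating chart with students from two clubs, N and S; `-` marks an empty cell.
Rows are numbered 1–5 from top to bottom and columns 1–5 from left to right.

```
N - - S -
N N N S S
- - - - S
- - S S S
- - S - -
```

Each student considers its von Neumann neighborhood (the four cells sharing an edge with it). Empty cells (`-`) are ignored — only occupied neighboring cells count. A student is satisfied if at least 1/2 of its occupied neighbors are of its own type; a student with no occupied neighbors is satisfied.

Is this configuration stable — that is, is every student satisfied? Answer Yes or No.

Yes

Row 1: (1,1)N 1/1 satisfied · (1,4)S 1/1 satisfied
Row 2: (2,1)N 2/2 satisfied · (2,2)N 2/2 satisfied · (2,3)N 1/2 satisfied · (2,4)S 2/3 satisfied · (2,5)S 2/2 satisfied
Row 3: (3,5)S 2/2 satisfied
Row 4: (4,3)S 2/2 satisfied · (4,4)S 2/2 satisfied · (4,5)S 2/2 satisfied
Row 5: (5,3)S 1/1 satisfied
All meet the threshold, so the configuration is stable.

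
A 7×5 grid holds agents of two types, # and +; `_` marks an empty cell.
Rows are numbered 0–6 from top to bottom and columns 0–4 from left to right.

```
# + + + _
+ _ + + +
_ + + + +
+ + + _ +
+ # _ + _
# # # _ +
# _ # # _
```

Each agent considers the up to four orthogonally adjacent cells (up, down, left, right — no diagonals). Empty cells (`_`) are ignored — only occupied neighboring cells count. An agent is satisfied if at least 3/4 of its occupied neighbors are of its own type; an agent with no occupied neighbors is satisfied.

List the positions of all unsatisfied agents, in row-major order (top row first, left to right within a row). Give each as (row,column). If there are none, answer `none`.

(0,0), (0,1), (1,0), (4,0), (4,1), (5,0)

(0,0)# 0/2 not
(0,1)+ 1/2 not
(0,2)+ 3/3 satisfied
(0,3)+ 2/2 satisfied
(1,0)+ 0/1 not
(1,2)+ 3/3 satisfied
(1,3)+ 4/4 satisfied
(1,4)+ 2/2 satisfied
(2,1)+ 2/2 satisfied
(2,2)+ 4/4 satisfied
(2,3)+ 3/3 satisfied
(2,4)+ 3/3 satisfied
(3,0)+ 2/2 satisfied
(3,1)+ 3/4 satisfied
(3,2)+ 2/2 satisfied
(3,4)+ 1/1 satisfied
(4,0)+ 1/3 not
(4,1)# 1/3 not
(4,3)+ 0/0 satisfied
(5,0)# 2/3 not
(5,1)# 3/3 satisfied
(5,2)# 2/2 satisfied
(5,4)+ 0/0 satisfied
(6,0)# 1/1 satisfied
(6,2)# 2/2 satisfied
(6,3)# 1/1 satisfied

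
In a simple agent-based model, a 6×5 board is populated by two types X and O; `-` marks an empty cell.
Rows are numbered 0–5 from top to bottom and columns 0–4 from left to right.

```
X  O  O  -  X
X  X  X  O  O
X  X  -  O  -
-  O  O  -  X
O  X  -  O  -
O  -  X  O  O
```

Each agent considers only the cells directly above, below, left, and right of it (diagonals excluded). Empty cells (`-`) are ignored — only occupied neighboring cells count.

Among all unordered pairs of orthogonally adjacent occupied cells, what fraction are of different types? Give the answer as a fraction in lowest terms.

Scan each occupied cell's neighbors to the right and below so each pair is counted once.
From row 0: 4 unlike of 6 pairs (running 4/6).
From row 1: 1 unlike of 7 pairs (running 5/13).
From row 2: 1 unlike of 2 pairs (running 6/15).
From row 3: 1 unlike of 2 pairs (running 7/17).
From row 4: 1 unlike of 3 pairs (running 8/20).
From row 5: 1 unlike of 2 pairs (running 9/22).
Total adjacent occupied pairs: 22; unlike-type pairs: 9.
9/22 is already in lowest terms.

9/22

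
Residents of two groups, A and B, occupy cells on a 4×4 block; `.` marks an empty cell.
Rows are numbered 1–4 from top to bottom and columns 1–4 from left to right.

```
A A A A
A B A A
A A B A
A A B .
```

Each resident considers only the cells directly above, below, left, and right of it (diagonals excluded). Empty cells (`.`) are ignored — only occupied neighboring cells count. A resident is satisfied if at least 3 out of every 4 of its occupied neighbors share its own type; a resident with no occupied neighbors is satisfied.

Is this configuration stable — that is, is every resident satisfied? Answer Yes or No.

Row 1: (1,1)A 2/2 ✓ · (1,2)A 2/3 ✗ · (1,3)A 3/3 ✓ · (1,4)A 2/2 ✓
Row 2: (2,1)A 2/3 ✗ · (2,2)B 0/4 ✗ · (2,3)A 2/4 ✗ · (2,4)A 3/3 ✓
Row 3: (3,1)A 3/3 ✓ · (3,2)A 2/4 ✗ · (3,3)B 1/4 ✗ · (3,4)A 1/2 ✗
Row 4: (4,1)A 2/2 ✓ · (4,2)A 2/3 ✗ · (4,3)B 1/2 ✗
For instance (1,2) has only 2/3 same-type neighbors, below 3/4.

No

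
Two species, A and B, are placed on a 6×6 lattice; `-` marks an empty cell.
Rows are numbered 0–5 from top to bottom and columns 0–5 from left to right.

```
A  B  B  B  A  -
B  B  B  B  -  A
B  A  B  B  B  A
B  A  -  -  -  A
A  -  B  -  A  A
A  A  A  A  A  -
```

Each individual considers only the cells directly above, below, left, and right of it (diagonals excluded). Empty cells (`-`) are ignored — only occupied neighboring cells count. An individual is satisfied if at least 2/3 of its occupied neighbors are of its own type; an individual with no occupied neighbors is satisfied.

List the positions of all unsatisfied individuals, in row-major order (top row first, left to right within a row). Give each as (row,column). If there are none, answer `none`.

(0,0)A 0/2 ✗
(0,1)B 2/3 ✓
(0,2)B 3/3 ✓
(0,3)B 2/3 ✓
(0,4)A 0/1 ✗
(1,0)B 2/3 ✓
(1,1)B 3/4 ✓
(1,2)B 4/4 ✓
(1,3)B 3/3 ✓
(1,5)A 1/1 ✓
(2,0)B 2/3 ✓
(2,1)A 1/4 ✗
(2,2)B 2/3 ✓
(2,3)B 3/3 ✓
(2,4)B 1/2 ✗
(2,5)A 2/3 ✓
(3,0)B 1/3 ✗
(3,1)A 1/2 ✗
(3,5)A 2/2 ✓
(4,0)A 1/2 ✗
(4,2)B 0/1 ✗
(4,4)A 2/2 ✓
(4,5)A 2/2 ✓
(5,0)A 2/2 ✓
(5,1)A 2/2 ✓
(5,2)A 2/3 ✓
(5,3)A 2/2 ✓
(5,4)A 2/2 ✓

(0,0), (0,4), (2,1), (2,4), (3,0), (3,1), (4,0), (4,2)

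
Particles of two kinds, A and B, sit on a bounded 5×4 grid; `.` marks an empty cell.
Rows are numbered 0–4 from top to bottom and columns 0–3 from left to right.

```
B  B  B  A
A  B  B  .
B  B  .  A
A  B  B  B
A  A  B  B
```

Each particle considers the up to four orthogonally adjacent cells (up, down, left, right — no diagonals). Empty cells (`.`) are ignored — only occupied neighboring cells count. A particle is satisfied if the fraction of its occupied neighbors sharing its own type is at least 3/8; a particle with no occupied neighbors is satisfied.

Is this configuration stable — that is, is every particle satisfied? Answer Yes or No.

(0,0)B 1/2 satisfied
(0,1)B 3/3 satisfied
(0,2)B 2/3 satisfied
(0,3)A 0/1 not
(1,0)A 0/3 not
(1,1)B 3/4 satisfied
(1,2)B 2/2 satisfied
(2,0)B 1/3 not
(2,1)B 3/3 satisfied
(2,3)A 0/1 not
(3,0)A 1/3 not
(3,1)B 2/4 satisfied
(3,2)B 3/3 satisfied
(3,3)B 2/3 satisfied
(4,0)A 2/2 satisfied
(4,1)A 1/3 not
(4,2)B 2/3 satisfied
(4,3)B 2/2 satisfied
For instance (0,3) has only 0/1 same-type neighbors, below 3/8.

No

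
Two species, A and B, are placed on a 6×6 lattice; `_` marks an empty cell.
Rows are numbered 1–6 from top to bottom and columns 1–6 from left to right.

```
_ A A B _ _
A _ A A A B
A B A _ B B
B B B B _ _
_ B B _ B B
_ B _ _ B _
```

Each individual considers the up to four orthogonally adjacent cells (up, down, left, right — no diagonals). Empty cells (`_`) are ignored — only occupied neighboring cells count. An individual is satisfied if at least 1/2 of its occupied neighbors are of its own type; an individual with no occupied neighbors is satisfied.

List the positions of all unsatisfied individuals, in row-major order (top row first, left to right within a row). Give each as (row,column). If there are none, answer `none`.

Row 1: (1,2)A 1/1 ok · (1,3)A 2/3 ok · (1,4)B 0/2 unhappy
Row 2: (2,1)A 1/1 ok · (2,3)A 3/3 ok · (2,4)A 2/3 ok · (2,5)A 1/3 unhappy · (2,6)B 1/2 ok
Row 3: (3,1)A 1/3 unhappy · (3,2)B 1/3 unhappy · (3,3)A 1/3 unhappy · (3,5)B 1/2 ok · (3,6)B 2/2 ok
Row 4: (4,1)B 1/2 ok · (4,2)B 4/4 ok · (4,3)B 3/4 ok · (4,4)B 1/1 ok
Row 5: (5,2)B 3/3 ok · (5,3)B 2/2 ok · (5,5)B 2/2 ok · (5,6)B 1/1 ok
Row 6: (6,2)B 1/1 ok · (6,5)B 1/1 ok

(1,4), (2,5), (3,1), (3,2), (3,3)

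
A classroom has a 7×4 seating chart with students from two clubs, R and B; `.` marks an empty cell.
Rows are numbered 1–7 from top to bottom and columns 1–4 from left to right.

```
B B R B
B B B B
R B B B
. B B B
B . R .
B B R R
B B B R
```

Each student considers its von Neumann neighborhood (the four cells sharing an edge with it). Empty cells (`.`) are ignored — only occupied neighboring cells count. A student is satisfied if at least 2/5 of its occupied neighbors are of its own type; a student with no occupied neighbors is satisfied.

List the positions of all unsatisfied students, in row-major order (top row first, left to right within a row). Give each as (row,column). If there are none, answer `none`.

(1,3), (3,1), (7,3)

(1,1)B 2/2 ok
(1,2)B 2/3 ok
(1,3)R 0/3 unhappy
(1,4)B 1/2 ok
(2,1)B 2/3 ok
(2,2)B 4/4 ok
(2,3)B 3/4 ok
(2,4)B 3/3 ok
(3,1)R 0/2 unhappy
(3,2)B 3/4 ok
(3,3)B 4/4 ok
(3,4)B 3/3 ok
(4,2)B 2/2 ok
(4,3)B 3/4 ok
(4,4)B 2/2 ok
(5,1)B 1/1 ok
(5,3)R 1/2 ok
(6,1)B 3/3 ok
(6,2)B 2/3 ok
(6,3)R 2/4 ok
(6,4)R 2/2 ok
(7,1)B 2/2 ok
(7,2)B 3/3 ok
(7,3)B 1/3 unhappy
(7,4)R 1/2 ok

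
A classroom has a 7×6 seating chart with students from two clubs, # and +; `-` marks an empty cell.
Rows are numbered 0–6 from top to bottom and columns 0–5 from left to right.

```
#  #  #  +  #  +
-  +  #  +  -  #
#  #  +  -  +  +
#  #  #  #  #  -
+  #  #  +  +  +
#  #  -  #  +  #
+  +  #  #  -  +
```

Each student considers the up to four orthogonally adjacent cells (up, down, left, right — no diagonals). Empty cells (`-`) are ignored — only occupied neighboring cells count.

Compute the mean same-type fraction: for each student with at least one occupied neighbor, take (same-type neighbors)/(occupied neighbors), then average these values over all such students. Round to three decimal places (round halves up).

Row 0: (0,0)# 1/1 · (0,1)# 2/3 · (0,2)# 2/3 · (0,3)+ 1/3 · (0,4)# 0/2 · (0,5)+ 0/2
Row 1: (1,1)+ 0/3 · (1,2)# 1/4 · (1,3)+ 1/2 · (1,5)# 0/2
Row 2: (2,0)# 2/2 · (2,1)# 2/4 · (2,2)+ 0/3 · (2,4)+ 1/2 · (2,5)+ 1/2
Row 3: (3,0)# 2/3 · (3,1)# 4/4 · (3,2)# 3/4 · (3,3)# 2/3 · (3,4)# 1/3
Row 4: (4,0)+ 0/3 · (4,1)# 3/4 · (4,2)# 2/3 · (4,3)+ 1/4 · (4,4)+ 3/4 · (4,5)+ 1/2
Row 5: (5,0)# 1/3 · (5,1)# 2/3 · (5,3)# 1/3 · (5,4)+ 1/3 · (5,5)# 0/3
Row 6: (6,0)+ 1/2 · (6,1)+ 1/3 · (6,2)# 1/2 · (6,3)# 2/2 · (6,5)+ 0/1
Sum over 36 students: 1/1 + 2/3 + 2/3 + 1/3 + 0/2 + 0/2 + 0/3 + 1/4 + 1/2 + 0/2 + 2/2 + 2/4 + 0/3 + 1/2 + 1/2 + 2/3 + 4/4 + 3/4 + 2/3 + 1/3 + 0/3 + 3/4 + 2/3 + 1/4 + 3/4 + 1/2 + 1/3 + 2/3 + 1/3 + 1/3 + 0/3 + 1/2 + 1/3 + 1/2 + 2/2 + 0/1 = 65/4; mean = 65/4 ÷ 36 = 65/144 = 0.451388… → 0.451.

0.451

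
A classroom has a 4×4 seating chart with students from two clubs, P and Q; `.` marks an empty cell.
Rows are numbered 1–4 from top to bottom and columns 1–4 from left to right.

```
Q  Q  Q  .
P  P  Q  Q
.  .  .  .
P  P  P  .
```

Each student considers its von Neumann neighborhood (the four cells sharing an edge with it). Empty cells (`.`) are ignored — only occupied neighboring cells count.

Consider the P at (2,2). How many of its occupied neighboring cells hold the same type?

1

Occupied neighbors of (2,2): (1,2)=Q, (2,1)=P, (2,3)=Q.
Same type (P): 1 of 3.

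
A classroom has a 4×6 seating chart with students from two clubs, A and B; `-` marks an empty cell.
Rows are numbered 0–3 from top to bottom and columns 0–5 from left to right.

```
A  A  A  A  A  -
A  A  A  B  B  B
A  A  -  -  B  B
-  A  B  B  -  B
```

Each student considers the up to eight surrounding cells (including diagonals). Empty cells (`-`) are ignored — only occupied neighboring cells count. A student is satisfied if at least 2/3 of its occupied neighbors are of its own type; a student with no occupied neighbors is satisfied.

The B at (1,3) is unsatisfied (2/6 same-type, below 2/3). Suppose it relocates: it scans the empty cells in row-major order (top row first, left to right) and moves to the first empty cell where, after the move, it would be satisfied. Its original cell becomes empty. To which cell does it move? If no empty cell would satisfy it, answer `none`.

(0,5)

Vacating (1,3). Empty cells in order:
  (0,5): 2/3 same-type → satisfied — stop here.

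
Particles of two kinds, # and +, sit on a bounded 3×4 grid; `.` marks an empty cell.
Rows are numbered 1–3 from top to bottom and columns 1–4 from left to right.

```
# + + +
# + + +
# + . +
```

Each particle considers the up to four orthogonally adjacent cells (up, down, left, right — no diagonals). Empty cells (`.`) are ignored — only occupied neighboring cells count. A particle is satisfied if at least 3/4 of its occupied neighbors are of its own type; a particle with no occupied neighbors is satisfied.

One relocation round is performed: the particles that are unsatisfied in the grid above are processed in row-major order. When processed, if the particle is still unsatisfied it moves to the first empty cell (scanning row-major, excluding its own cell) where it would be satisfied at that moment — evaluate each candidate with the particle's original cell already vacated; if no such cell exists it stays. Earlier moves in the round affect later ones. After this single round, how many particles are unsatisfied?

Initially unsatisfied (in order): (1,1), (1,2), (2,1), (3,1), (3,2).
  (1,1): no empty cell satisfies it; stays.
  (1,2) → (3,3).
  (2,1): no empty cell satisfies it; stays.
  (3,1): no empty cell satisfies it; stays.
  (3,2): no empty cell satisfies it; stays.
Resulting grid:
# . + +
# + + +
# + + +
Unsatisfied now: (2,1), (2,2), (3,1), (3,2).

4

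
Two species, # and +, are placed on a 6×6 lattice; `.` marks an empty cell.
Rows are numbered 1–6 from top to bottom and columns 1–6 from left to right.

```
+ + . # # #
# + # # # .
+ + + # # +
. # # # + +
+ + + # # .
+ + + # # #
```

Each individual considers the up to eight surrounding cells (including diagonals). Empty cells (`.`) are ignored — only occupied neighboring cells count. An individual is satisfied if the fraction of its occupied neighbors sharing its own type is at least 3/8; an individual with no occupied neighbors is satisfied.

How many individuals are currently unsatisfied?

Row 1: (1,1)+ 2/3 ✓ · (1,2)+ 2/4 ✓ · (1,4)# 4/4 ✓ · (1,5)# 4/4 ✓ · (1,6)# 2/2 ✓
Row 2: (2,1)# 0/5 ✗ · (2,2)+ 5/7 ✓ · (2,3)# 3/7 ✓ · (2,4)# 6/7 ✓ · (2,5)# 6/7 ✓
Row 3: (3,1)+ 2/4 ✓ · (3,2)+ 3/7 ✓ · (3,3)+ 2/8 ✗ · (3,4)# 6/8 ✓ · (3,5)# 4/7 ✓ · (3,6)+ 2/4 ✓
Row 4: (4,2)# 1/7 ✗ · (4,3)# 4/8 ✓ · (4,4)# 5/8 ✓ · (4,5)+ 2/7 ✗ · (4,6)+ 2/4 ✓
Row 5: (5,1)+ 3/4 ✓ · (5,2)+ 5/7 ✓ · (5,3)+ 3/8 ✓ · (5,4)# 5/8 ✓ · (5,5)# 5/7 ✓
Row 6: (6,1)+ 3/3 ✓ · (6,2)+ 5/5 ✓ · (6,3)+ 3/5 ✓ · (6,4)# 3/5 ✓ · (6,5)# 4/4 ✓ · (6,6)# 2/2 ✓
Unsatisfied: (2,1), (3,3), (4,2), (4,5) — 4 in total.

4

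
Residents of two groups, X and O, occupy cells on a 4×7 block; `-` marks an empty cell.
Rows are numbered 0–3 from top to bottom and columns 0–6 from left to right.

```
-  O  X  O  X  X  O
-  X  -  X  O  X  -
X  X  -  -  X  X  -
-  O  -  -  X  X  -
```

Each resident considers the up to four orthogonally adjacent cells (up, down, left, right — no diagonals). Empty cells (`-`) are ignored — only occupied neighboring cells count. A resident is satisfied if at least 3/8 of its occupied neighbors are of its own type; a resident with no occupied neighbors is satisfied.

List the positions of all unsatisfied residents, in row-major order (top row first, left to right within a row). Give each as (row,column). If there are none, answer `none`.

(0,1)O 0/2 not
(0,2)X 0/2 not
(0,3)O 0/3 not
(0,4)X 1/3 not
(0,5)X 2/3 satisfied
(0,6)O 0/1 not
(1,1)X 1/2 satisfied
(1,3)X 0/2 not
(1,4)O 0/4 not
(1,5)X 2/3 satisfied
(2,0)X 1/1 satisfied
(2,1)X 2/3 satisfied
(2,4)X 2/3 satisfied
(2,5)X 3/3 satisfied
(3,1)O 0/1 not
(3,4)X 2/2 satisfied
(3,5)X 2/2 satisfied

(0,1), (0,2), (0,3), (0,4), (0,6), (1,3), (1,4), (3,1)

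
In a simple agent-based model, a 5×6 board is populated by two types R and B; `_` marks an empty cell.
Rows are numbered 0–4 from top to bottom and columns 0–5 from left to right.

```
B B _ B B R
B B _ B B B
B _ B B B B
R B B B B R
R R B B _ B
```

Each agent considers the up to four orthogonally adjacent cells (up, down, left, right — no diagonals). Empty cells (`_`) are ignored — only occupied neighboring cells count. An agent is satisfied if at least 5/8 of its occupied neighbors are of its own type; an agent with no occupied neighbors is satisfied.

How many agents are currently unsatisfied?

7

(0,0)B 2/2 satisfied
(0,1)B 2/2 satisfied
(0,3)B 2/2 satisfied
(0,4)B 2/3 satisfied
(0,5)R 0/2 not
(1,0)B 3/3 satisfied
(1,1)B 2/2 satisfied
(1,3)B 3/3 satisfied
(1,4)B 4/4 satisfied
(1,5)B 2/3 satisfied
(2,0)B 1/2 not
(2,2)B 2/2 satisfied
(2,3)B 4/4 satisfied
(2,4)B 4/4 satisfied
(2,5)B 2/3 satisfied
(3,0)R 1/3 not
(3,1)B 1/3 not
(3,2)B 4/4 satisfied
(3,3)B 4/4 satisfied
(3,4)B 2/3 satisfied
(3,5)R 0/3 not
(4,0)R 2/2 satisfied
(4,1)R 1/3 not
(4,2)B 2/3 satisfied
(4,3)B 2/2 satisfied
(4,5)B 0/1 not
Unsatisfied: (0,5), (2,0), (3,0), (3,1), (3,5), (4,1), (4,5) — 7 in total.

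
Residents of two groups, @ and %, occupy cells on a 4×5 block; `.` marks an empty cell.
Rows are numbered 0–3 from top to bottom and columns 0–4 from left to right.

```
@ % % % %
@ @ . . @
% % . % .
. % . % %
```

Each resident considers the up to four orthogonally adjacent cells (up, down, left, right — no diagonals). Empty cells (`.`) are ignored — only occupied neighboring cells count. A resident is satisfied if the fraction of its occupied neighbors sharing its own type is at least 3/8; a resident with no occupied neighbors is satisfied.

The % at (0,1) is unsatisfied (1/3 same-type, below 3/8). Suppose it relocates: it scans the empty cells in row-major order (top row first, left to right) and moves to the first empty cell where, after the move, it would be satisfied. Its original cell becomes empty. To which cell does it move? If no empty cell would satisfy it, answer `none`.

Vacating (0,1). Empty cells in order:
  (1,2): 1/2 same-type → satisfied — stop here.

(1,2)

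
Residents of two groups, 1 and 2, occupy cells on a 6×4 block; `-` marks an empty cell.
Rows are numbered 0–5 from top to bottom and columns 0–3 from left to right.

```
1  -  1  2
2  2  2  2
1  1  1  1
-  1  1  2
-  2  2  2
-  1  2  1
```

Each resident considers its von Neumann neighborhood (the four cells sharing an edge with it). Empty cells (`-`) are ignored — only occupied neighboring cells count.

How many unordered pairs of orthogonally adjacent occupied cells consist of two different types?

15

Scan each occupied cell's neighbors to the right and below so each pair is counted once.
Row 0: 1(0,0)–2(1,0)≠ 1(0,2)–2(0,3)≠ 1(0,2)–2(1,2)≠ 2(0,3)–2(1,3)=  → 3/4 unlike.
Row 1: 2(1,0)–2(1,1)= 2(1,0)–1(2,0)≠ 2(1,1)–2(1,2)= 2(1,1)–1(2,1)≠ 2(1,2)–2(1,3)= 2(1,2)–1(2,2)≠ 2(1,3)–1(2,3)≠  → 4/7 unlike.
Row 2: 1(2,0)–1(2,1)= 1(2,1)–1(2,2)= 1(2,1)–1(3,1)= 1(2,2)–1(2,3)= 1(2,2)–1(3,2)= 1(2,3)–2(3,3)≠  → 1/6 unlike.
Row 3: 1(3,1)–1(3,2)= 1(3,1)–2(4,1)≠ 1(3,2)–2(3,3)≠ 1(3,2)–2(4,2)≠ 2(3,3)–2(4,3)=  → 3/5 unlike.
Row 4: 2(4,1)–2(4,2)= 2(4,1)–1(5,1)≠ 2(4,2)–2(4,3)= 2(4,2)–2(5,2)= 2(4,3)–1(5,3)≠  → 2/5 unlike.
Row 5: 1(5,1)–2(5,2)≠ 2(5,2)–1(5,3)≠  → 2/2 unlike.
Total adjacent occupied pairs: 29; unlike-type pairs: 15.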